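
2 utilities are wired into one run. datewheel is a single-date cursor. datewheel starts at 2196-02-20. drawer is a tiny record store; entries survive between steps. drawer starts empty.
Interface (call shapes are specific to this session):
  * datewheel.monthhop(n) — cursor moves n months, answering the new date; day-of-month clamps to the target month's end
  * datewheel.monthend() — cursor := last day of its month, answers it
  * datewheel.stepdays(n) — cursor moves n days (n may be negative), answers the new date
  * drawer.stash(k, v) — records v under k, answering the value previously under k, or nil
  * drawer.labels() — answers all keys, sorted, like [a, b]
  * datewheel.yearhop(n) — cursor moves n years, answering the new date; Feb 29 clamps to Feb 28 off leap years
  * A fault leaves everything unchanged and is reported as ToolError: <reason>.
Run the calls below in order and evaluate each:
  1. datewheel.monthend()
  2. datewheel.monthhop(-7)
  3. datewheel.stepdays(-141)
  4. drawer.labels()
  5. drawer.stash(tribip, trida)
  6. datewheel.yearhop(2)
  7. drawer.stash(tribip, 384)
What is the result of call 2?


Do: datewheel.monthend[]
See: 2196-02-29
Do: datewheel.monthhop[n=-7]
See: 2195-07-29
Do: datewheel.stepdays[n=-141]
See: 2195-03-10
Do: drawer.labels[]
See: []
Do: drawer.stash[k=tribip; v=trida]
See: nil
Do: datewheel.yearhop[n=2]
See: 2197-03-10
Do: drawer.stash[k=tribip; v=384]
See: trida

Answer: 2195-07-29


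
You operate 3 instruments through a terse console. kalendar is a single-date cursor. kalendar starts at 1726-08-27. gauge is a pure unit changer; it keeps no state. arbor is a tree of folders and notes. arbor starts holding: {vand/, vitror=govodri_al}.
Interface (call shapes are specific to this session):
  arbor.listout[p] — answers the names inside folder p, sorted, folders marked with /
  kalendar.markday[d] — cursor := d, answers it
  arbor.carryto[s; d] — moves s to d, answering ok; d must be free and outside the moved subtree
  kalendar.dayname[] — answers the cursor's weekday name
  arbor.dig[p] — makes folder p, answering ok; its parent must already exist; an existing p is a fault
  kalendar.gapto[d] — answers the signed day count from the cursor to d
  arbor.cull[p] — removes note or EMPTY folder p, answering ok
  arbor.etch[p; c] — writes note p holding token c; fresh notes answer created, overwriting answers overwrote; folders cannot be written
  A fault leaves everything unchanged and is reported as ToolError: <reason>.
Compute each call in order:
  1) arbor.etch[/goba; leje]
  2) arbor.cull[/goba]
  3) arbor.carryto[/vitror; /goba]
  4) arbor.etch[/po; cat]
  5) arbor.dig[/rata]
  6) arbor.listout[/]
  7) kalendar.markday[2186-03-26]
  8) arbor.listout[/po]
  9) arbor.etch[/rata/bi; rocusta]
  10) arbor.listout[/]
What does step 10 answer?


Answer: [goba, po, rata/, vand/]

Derivation:
·→ arbor.etch(p=/goba, c=leje)
·← created
·→ arbor.cull(p=/goba)
·← ok
·→ arbor.carryto(s=/vitror, d=/goba)
·← ok
·→ arbor.etch(p=/po, c=cat)
·← created
·→ arbor.dig(p=/rata)
·← ok
·→ arbor.listout(p=/)
·← [goba, po, rata/, vand/]
·→ kalendar.markday(d=2186-03-26)
·← 2186-03-26
·→ arbor.listout(p=/po)
·← ToolError: not a directory
·→ arbor.etch(p=/rata/bi, c=rocusta)
·← created
·→ arbor.listout(p=/)
·← [goba, po, rata/, vand/]


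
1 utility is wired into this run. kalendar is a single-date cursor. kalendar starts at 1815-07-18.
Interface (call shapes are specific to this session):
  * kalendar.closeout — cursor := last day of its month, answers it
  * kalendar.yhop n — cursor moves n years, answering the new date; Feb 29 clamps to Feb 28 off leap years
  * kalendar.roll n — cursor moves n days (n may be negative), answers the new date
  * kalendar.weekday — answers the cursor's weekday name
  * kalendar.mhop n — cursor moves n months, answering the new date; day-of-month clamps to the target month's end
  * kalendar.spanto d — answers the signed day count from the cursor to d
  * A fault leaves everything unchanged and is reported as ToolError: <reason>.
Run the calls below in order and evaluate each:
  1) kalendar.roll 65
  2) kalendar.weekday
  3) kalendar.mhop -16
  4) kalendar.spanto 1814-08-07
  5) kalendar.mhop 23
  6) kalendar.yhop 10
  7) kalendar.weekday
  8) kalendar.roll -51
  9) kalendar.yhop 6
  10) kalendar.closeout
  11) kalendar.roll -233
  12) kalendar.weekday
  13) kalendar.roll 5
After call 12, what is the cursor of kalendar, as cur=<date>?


Answer: cur=1831-08-11

Derivation:
> kalendar.roll n→65
[out] 1815-09-21
> kalendar.weekday
[out] Thursday
> kalendar.mhop n→-16
[out] 1814-05-21
> kalendar.spanto d→1814-08-07
[out] 78
> kalendar.mhop n→23
[out] 1816-04-21
> kalendar.yhop n→10
[out] 1826-04-21
> kalendar.weekday
[out] Friday
> kalendar.roll n→-51
[out] 1826-03-01
> kalendar.yhop n→6
[out] 1832-03-01
> kalendar.closeout
[out] 1832-03-31
> kalendar.roll n→-233
[out] 1831-08-11
> kalendar.weekday
[out] Thursday
> kalendar.roll n→5
[out] 1831-08-16


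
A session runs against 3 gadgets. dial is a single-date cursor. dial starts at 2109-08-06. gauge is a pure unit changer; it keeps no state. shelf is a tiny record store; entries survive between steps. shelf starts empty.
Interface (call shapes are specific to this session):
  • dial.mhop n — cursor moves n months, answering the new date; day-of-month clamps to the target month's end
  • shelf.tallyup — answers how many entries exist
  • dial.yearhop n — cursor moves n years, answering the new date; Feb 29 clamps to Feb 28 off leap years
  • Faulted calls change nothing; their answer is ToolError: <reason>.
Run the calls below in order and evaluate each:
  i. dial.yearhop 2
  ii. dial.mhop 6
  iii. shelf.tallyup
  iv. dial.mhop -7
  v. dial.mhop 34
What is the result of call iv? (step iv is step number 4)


% 1. yearhop(2) => 2111-08-06
% 2. mhop(6) => 2112-02-06
% 3. tallyup() => 0
% 4. mhop(-7) => 2111-07-06
% 5. mhop(34) => 2114-05-06

Answer: 2111-07-06


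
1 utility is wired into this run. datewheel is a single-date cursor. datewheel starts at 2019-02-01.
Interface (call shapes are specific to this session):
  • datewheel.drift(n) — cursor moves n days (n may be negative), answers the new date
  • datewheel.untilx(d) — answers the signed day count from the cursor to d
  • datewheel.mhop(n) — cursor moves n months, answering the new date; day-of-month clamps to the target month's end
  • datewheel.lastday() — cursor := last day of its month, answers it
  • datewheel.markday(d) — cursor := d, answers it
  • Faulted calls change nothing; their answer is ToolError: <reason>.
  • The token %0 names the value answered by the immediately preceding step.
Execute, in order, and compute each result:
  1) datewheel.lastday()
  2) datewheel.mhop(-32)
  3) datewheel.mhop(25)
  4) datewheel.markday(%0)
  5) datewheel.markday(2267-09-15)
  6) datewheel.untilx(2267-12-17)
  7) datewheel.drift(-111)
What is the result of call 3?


~$ datewheel.lastday
  2019-02-28
~$ datewheel.mhop n=-32
  2016-06-28
~$ datewheel.mhop n=25
  2018-07-28
~$ datewheel.markday d=%0
  2018-07-28
~$ datewheel.markday d=2267-09-15
  2267-09-15
~$ datewheel.untilx d=2267-12-17
  93
~$ datewheel.drift n=-111
  2267-05-27

Answer: 2018-07-28


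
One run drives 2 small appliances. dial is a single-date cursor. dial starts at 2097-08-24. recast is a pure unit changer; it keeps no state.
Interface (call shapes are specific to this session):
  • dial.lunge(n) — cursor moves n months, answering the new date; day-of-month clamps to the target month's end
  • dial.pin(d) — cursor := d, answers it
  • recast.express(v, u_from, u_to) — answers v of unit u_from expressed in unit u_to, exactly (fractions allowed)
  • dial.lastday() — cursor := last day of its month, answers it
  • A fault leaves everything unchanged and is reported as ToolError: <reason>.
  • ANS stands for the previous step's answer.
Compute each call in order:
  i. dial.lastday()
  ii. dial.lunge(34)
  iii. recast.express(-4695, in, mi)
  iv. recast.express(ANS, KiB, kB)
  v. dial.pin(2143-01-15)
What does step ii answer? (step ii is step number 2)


Answer: 2100-06-30

Derivation:
% dial.lastday
:: 2097-08-31
% dial.lunge n='34'
:: 2100-06-30
% recast.express v='-4695' u_from='in' u_to='mi'
:: -313/4224
% recast.express v='ANS' u_from='KiB' u_to='kB'
:: -313/4125
% dial.pin d='2143-01-15'
:: 2143-01-15


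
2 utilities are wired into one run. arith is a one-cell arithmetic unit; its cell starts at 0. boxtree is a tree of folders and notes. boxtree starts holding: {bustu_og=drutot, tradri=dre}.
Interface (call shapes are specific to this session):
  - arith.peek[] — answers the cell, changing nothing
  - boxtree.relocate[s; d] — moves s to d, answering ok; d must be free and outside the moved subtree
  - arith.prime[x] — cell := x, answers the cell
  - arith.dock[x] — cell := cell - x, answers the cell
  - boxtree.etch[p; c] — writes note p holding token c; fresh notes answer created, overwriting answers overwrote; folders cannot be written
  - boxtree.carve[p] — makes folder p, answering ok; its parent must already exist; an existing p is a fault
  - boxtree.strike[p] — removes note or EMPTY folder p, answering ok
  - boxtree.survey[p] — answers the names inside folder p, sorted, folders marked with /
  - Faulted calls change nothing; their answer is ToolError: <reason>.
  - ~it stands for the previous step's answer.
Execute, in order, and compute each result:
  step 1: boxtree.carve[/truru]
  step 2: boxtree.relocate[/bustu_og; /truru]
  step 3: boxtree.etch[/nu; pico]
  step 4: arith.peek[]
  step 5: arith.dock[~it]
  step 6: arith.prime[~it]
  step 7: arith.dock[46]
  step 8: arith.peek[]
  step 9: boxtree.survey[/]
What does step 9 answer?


·→ boxtree.carve(p='/truru')
·← ok
·→ boxtree.relocate(s='/bustu_og', d='/truru')
·← ToolError: exists
·→ boxtree.etch(p='/nu', c='pico')
·← created
·→ arith.peek()
·← 0
·→ arith.dock(x='~it')
·← 0
·→ arith.prime(x='~it')
·← 0
·→ arith.dock(x='46')
·← -46
·→ arith.peek()
·← -46
·→ boxtree.survey(p='/')
·← [bustu_og, nu, tradri, truru/]

Answer: [bustu_og, nu, tradri, truru/]


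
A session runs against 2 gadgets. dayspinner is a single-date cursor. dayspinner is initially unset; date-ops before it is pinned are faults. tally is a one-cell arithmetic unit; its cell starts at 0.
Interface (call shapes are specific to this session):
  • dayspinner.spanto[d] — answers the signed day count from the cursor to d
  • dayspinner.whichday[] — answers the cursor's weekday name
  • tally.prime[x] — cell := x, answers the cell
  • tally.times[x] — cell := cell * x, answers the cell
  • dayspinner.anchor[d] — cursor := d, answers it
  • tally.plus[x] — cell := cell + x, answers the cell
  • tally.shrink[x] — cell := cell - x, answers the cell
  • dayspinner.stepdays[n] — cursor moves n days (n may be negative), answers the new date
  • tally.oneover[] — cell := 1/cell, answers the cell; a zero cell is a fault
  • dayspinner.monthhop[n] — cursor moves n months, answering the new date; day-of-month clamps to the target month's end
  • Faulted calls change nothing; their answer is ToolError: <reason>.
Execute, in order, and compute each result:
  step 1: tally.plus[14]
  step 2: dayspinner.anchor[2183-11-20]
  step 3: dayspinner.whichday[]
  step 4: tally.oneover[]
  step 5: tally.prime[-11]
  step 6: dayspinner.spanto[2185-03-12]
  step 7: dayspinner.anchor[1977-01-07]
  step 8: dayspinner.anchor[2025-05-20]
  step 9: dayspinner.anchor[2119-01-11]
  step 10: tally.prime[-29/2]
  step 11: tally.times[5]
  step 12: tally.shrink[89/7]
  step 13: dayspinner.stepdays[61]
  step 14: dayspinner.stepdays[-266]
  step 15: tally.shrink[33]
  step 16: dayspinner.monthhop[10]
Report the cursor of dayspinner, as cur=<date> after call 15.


I invoke tally.plus passing x=14, which returns 14.
Using dayspinner.anchor passing d=2183-11-20, — result: 2183-11-20.
I call dayspinner.whichday, — result: Thursday.
I try tally.oneover(), and get 1/14.
I try tally.prime passing x=-11, and get -11.
I call dayspinner.spanto passing d=2185-03-12, and get 478.
I use dayspinner.anchor passing d=1977-01-07, and see 1977-01-07.
Next I call dayspinner.anchor passing d=2025-05-20, which returns 2025-05-20.
I invoke dayspinner.anchor passing d=2119-01-11, and observe 2119-01-11.
I invoke tally.prime passing x=-29/2, → -29/2.
Then tally.times passing x=5, yielding -145/2.
Next I call tally.shrink passing x=89/7: -1193/14.
Using dayspinner.stepdays passing n=61, yielding 2119-03-13.
Invoking dayspinner.stepdays passing n=-266, — result: 2118-06-20.
Then tally.shrink passing x=33, and observe -1655/14.
I run dayspinner.monthhop passing n=10, → 2119-04-20.

Answer: cur=2118-06-20


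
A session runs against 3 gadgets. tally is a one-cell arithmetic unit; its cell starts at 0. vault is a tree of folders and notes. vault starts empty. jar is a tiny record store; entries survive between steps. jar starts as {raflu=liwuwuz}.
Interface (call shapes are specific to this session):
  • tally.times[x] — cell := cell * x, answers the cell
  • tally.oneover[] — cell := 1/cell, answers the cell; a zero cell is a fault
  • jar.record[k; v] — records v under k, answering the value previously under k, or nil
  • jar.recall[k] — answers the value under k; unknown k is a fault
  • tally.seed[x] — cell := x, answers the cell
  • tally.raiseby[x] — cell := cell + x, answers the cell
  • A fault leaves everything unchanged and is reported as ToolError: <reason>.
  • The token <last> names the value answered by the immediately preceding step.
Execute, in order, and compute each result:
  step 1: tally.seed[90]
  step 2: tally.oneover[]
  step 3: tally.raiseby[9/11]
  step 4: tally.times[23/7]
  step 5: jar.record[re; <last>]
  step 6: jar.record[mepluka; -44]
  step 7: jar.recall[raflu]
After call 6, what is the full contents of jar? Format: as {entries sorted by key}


CALL seed[x: 90]
RET  90
CALL oneover[]
RET  1/90
CALL raiseby[x: 9/11]
RET  821/990
CALL times[x: 23/7]
RET  18883/6930
CALL record[k: re; v: <last>]
RET  nil
CALL record[k: mepluka; v: -44]
RET  nil
CALL recall[k: raflu]
RET  liwuwuz

Answer: {mepluka=-44, raflu=liwuwuz, re=18883/6930}


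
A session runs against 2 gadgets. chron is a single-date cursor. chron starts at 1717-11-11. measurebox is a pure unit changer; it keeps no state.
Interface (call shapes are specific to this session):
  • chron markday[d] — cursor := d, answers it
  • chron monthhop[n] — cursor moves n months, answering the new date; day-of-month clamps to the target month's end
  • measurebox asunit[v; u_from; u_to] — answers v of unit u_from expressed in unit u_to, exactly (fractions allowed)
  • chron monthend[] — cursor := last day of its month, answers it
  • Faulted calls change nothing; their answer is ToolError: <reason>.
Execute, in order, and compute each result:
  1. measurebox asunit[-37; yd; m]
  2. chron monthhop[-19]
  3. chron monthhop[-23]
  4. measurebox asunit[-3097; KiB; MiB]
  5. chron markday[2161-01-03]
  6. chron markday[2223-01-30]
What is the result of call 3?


Answer: 1714-05-11

Derivation:
$ measurebox asunit v→-37 u_from→yd u_to→m
  -42291/1250
$ chron monthhop n→-19
  1716-04-11
$ chron monthhop n→-23
  1714-05-11
$ measurebox asunit v→-3097 u_from→KiB u_to→MiB
  -3097/1024
$ chron markday d→2161-01-03
  2161-01-03
$ chron markday d→2223-01-30
  2223-01-30


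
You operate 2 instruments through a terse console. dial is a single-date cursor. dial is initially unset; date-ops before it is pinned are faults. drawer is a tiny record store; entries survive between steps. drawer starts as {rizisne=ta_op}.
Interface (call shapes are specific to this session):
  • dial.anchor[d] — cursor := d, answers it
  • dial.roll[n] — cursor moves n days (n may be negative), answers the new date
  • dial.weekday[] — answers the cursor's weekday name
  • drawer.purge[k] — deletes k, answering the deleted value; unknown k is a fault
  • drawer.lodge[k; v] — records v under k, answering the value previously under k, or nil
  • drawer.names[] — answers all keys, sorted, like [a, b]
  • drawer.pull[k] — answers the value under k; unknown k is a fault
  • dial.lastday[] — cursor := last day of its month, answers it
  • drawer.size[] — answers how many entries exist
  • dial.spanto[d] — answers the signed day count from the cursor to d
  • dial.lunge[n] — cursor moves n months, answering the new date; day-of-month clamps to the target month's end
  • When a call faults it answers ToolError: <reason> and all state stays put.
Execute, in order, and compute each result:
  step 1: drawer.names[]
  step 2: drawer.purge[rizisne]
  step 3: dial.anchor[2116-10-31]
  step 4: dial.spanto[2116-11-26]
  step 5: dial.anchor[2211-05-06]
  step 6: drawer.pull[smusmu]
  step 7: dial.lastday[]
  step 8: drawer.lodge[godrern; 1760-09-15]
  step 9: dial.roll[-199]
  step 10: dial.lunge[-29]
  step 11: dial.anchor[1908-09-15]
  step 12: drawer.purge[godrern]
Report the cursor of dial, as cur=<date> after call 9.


==> names()
<== [rizisne]
==> purge(k: rizisne)
<== ta_op
==> anchor(d: 2116-10-31)
<== 2116-10-31
==> spanto(d: 2116-11-26)
<== 26
==> anchor(d: 2211-05-06)
<== 2211-05-06
==> pull(k: smusmu)
<== ToolError: no such key smusmu
==> lastday()
<== 2211-05-31
==> lodge(k: godrern, v: 1760-09-15)
<== nil
==> roll(n: -199)
<== 2210-11-13
==> lunge(n: -29)
<== 2208-06-13
==> anchor(d: 1908-09-15)
<== 1908-09-15
==> purge(k: godrern)
<== 1760-09-15

Answer: cur=2210-11-13


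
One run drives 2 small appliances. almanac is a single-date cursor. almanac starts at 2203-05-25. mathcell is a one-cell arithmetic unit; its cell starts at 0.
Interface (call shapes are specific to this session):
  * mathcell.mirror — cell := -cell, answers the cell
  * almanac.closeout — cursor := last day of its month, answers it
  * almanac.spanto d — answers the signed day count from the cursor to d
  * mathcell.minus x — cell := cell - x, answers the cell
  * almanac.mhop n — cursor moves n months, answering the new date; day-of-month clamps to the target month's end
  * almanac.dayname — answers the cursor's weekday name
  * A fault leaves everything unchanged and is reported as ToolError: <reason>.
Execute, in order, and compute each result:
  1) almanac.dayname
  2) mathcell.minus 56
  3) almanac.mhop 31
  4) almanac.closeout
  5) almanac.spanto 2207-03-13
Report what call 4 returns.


Answer: 2205-12-31

Derivation:
! almanac.dayname() ~> Wednesday
! mathcell.minus(56) ~> -56
! almanac.mhop(31) ~> 2205-12-25
! almanac.closeout() ~> 2205-12-31
! almanac.spanto(2207-03-13) ~> 437


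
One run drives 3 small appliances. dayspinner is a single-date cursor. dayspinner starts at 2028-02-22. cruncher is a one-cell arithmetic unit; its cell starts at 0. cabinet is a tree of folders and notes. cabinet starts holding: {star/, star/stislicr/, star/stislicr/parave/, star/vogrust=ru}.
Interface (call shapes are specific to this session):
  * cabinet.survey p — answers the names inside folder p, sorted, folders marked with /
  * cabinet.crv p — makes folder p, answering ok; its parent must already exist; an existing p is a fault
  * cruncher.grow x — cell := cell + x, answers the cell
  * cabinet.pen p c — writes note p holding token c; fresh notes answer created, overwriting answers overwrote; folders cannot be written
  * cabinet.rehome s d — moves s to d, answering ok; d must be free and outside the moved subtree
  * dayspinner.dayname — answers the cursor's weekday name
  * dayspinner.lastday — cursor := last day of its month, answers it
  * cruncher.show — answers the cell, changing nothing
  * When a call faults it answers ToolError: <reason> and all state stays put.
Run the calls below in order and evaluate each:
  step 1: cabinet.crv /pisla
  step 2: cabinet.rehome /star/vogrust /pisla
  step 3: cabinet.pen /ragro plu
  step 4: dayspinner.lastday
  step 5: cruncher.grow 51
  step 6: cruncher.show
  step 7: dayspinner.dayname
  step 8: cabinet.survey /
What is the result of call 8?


[in] crv p='/pisla'
[out] ok
[in] rehome s='/star/vogrust' d='/pisla'
[out] ToolError: exists
[in] pen p='/ragro' c='plu'
[out] created
[in] lastday
[out] 2028-02-29
[in] grow x='51'
[out] 51
[in] show
[out] 51
[in] dayname
[out] Tuesday
[in] survey p='/'
[out] [pisla/, ragro, star/]

Answer: [pisla/, ragro, star/]


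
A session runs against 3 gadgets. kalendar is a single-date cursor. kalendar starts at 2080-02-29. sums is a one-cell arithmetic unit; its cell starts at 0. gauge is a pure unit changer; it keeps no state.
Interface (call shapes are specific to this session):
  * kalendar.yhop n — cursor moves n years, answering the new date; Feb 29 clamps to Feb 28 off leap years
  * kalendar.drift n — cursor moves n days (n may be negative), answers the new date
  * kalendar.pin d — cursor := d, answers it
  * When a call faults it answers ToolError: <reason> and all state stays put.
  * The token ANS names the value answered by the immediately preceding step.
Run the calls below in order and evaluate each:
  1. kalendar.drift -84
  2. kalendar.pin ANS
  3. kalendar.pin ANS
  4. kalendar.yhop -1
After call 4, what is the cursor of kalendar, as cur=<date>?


# 1. drift(n=-84) == 2079-12-07
# 2. pin(d=ANS) == 2079-12-07
# 3. pin(d=ANS) == 2079-12-07
# 4. yhop(n=-1) == 2078-12-07

Answer: cur=2078-12-07


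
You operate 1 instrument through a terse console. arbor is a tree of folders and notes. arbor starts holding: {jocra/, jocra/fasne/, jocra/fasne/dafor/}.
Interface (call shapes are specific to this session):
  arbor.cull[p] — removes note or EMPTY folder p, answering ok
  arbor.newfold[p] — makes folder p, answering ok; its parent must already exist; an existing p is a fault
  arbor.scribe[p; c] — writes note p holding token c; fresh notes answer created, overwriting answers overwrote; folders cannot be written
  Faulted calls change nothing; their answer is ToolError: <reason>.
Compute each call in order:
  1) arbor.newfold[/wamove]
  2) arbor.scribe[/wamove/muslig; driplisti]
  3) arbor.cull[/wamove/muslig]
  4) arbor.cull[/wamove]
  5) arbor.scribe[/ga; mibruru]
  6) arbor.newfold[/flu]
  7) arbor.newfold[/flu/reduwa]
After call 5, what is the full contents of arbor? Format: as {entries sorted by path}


~$ newfold /wamove
  ok
~$ scribe /wamove/muslig driplisti
  created
~$ cull /wamove/muslig
  ok
~$ cull /wamove
  ok
~$ scribe /ga mibruru
  created
~$ newfold /flu
  ok
~$ newfold /flu/reduwa
  ok

Answer: {ga=mibruru, jocra/, jocra/fasne/, jocra/fasne/dafor/}


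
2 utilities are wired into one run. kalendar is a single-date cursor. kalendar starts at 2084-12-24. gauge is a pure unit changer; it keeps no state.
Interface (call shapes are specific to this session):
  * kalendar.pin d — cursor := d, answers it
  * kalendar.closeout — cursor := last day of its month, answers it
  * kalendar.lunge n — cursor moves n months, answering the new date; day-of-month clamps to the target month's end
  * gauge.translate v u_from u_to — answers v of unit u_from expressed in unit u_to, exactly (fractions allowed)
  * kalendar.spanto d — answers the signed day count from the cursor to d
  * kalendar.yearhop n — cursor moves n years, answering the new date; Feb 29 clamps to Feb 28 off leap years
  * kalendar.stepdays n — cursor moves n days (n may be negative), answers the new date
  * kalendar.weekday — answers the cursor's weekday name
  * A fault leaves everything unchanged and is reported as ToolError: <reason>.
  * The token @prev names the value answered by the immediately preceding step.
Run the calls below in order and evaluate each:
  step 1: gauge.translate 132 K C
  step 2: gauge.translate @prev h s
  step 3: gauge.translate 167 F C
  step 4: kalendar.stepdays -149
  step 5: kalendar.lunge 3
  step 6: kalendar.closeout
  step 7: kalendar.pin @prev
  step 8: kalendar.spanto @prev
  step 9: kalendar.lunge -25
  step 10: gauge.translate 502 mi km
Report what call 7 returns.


Answer: 2084-10-31

Derivation:
I try gauge.translate passing v: 132, u_from: K, u_to: C, giving -2823/20.
I use gauge.translate passing v: @prev, u_from: h, u_to: s, → -508140.
I try gauge.translate passing v: 167, u_from: F, u_to: C, and get 75.
I use kalendar.stepdays passing n: -149, and get 2084-07-28.
I run kalendar.lunge passing n: 3, — result: 2084-10-28.
I call kalendar.closeout(), and observe 2084-10-31.
Then kalendar.pin passing d: @prev, yielding 2084-10-31.
Next I call kalendar.spanto passing d: @prev, which returns 0.
Using kalendar.lunge passing n: -25, which returns 2082-09-30.
I use gauge.translate passing v: 502, u_from: mi, u_to: km, and get 12623292/15625.


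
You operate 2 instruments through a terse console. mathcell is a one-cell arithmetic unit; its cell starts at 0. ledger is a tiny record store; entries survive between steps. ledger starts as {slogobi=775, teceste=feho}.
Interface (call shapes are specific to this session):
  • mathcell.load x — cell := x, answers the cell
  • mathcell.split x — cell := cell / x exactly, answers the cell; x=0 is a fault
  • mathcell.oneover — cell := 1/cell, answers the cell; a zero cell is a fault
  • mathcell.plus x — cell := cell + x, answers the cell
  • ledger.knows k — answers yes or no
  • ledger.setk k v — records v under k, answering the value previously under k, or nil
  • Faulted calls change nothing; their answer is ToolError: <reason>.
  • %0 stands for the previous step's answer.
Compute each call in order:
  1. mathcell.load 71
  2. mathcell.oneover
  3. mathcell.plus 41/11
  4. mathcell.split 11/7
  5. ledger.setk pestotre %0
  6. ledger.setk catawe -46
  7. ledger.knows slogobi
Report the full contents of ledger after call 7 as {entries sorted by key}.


Answer: {catawe=-46, pestotre=20454/8591, slogobi=775, teceste=feho}

Derivation:
I run load using x=71, and observe 71.
I run oneover(), yielding 1/71.
Calling plus using x=41/11, and observe 2922/781.
Calling split using x=11/7, giving 20454/8591.
Then setk using k=pestotre, v=%0, — result: nil.
I try setk using k=catawe, v=-46, giving nil.
I try knows using k=slogobi, which returns yes.


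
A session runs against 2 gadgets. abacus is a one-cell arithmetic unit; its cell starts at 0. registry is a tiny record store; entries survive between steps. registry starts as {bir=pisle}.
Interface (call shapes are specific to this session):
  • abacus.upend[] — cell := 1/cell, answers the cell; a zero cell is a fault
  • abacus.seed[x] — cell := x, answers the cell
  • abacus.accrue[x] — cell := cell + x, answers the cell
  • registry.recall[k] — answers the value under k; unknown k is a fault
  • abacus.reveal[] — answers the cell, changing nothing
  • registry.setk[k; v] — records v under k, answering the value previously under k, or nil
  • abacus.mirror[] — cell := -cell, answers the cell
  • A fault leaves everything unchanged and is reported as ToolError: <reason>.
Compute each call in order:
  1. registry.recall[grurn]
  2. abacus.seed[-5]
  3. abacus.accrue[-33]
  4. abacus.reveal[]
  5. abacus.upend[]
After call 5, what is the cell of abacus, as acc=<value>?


! registry.recall(k='grurn') ~> ToolError: no such key grurn
! abacus.seed(x='-5') ~> -5
! abacus.accrue(x='-33') ~> -38
! abacus.reveal() ~> -38
! abacus.upend() ~> -1/38

Answer: acc=-1/38


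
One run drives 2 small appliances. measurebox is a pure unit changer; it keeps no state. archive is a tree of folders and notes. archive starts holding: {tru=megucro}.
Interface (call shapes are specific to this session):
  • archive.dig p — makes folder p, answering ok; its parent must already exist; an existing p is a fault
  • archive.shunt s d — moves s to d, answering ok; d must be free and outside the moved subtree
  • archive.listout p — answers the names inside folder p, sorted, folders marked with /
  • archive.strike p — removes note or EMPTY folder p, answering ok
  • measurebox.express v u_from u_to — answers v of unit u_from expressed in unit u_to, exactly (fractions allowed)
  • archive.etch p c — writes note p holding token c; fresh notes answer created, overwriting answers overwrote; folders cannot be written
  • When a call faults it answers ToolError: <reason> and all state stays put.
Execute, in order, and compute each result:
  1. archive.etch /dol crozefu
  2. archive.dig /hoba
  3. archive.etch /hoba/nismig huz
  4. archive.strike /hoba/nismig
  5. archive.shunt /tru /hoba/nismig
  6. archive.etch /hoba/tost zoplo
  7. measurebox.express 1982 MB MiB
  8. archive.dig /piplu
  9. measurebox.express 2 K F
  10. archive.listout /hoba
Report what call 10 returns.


Answer: [nismig, tost]

Derivation:
$ etch p→/dol c→crozefu
:: created
$ dig p→/hoba
:: ok
$ etch p→/hoba/nismig c→huz
:: created
$ strike p→/hoba/nismig
:: ok
$ shunt s→/tru d→/hoba/nismig
:: ok
$ etch p→/hoba/tost c→zoplo
:: created
$ express v→1982 u_from→MB u_to→MiB
:: 15484375/8192
$ dig p→/piplu
:: ok
$ express v→2 u_from→K u_to→F
:: -45607/100
$ listout p→/hoba
:: [nismig, tost]


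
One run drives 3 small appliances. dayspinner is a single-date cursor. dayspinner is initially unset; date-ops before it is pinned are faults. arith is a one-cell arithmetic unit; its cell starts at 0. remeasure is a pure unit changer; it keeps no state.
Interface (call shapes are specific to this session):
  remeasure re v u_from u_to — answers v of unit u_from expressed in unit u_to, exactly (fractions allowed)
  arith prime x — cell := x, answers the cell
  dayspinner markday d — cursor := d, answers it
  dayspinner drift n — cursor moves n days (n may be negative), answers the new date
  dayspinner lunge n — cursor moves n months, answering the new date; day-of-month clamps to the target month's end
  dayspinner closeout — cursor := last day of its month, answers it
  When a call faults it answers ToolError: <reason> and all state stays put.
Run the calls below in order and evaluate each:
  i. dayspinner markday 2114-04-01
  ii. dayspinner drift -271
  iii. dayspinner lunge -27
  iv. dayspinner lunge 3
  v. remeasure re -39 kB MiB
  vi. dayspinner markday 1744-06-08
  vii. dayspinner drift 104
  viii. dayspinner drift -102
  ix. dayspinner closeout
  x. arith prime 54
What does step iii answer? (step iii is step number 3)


→ dayspinner markday(d→2114-04-01)
← 2114-04-01
→ dayspinner drift(n→-271)
← 2113-07-04
→ dayspinner lunge(n→-27)
← 2111-04-04
→ dayspinner lunge(n→3)
← 2111-07-04
→ remeasure re(v→-39, u_from→kB, u_to→MiB)
← -4875/131072
→ dayspinner markday(d→1744-06-08)
← 1744-06-08
→ dayspinner drift(n→104)
← 1744-09-20
→ dayspinner drift(n→-102)
← 1744-06-10
→ dayspinner closeout()
← 1744-06-30
→ arith prime(x→54)
← 54

Answer: 2111-04-04


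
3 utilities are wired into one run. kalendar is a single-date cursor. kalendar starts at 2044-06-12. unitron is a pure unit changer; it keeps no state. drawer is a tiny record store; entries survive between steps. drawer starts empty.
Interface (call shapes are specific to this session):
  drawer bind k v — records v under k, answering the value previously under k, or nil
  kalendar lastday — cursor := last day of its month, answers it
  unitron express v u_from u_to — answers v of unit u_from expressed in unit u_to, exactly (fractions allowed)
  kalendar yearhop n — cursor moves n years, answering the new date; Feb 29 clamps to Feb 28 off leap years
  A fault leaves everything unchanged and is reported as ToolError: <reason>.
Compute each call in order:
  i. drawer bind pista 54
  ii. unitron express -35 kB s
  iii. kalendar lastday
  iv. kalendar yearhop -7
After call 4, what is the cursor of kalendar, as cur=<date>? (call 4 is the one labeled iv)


Act: drawer bind[k: pista; v: 54]
Obs: nil
Act: unitron express[v: -35; u_from: kB; u_to: s]
Obs: ToolError: incompatible units
Act: kalendar lastday[]
Obs: 2044-06-30
Act: kalendar yearhop[n: -7]
Obs: 2037-06-30

Answer: cur=2037-06-30


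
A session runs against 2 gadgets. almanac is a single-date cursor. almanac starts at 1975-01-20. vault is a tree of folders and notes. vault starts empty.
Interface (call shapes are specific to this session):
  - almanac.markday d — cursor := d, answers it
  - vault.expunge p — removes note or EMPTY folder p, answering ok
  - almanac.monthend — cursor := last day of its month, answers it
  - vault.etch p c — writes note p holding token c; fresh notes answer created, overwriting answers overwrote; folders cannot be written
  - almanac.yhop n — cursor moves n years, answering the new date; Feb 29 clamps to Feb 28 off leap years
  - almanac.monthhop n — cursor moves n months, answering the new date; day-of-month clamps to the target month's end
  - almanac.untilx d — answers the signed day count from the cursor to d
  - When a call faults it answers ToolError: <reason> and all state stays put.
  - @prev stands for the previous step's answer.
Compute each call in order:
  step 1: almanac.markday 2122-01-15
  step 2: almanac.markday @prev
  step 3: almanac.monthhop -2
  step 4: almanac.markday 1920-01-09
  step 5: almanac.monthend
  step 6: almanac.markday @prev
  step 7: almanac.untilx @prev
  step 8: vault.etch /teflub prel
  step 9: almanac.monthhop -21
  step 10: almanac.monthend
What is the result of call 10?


Answer: 1918-04-30

Derivation:
> markday d=2122-01-15
  2122-01-15
> markday d=@prev
  2122-01-15
> monthhop n=-2
  2121-11-15
> markday d=1920-01-09
  1920-01-09
> monthend
  1920-01-31
> markday d=@prev
  1920-01-31
> untilx d=@prev
  0
> etch p=/teflub c=prel
  created
> monthhop n=-21
  1918-04-30
> monthend
  1918-04-30


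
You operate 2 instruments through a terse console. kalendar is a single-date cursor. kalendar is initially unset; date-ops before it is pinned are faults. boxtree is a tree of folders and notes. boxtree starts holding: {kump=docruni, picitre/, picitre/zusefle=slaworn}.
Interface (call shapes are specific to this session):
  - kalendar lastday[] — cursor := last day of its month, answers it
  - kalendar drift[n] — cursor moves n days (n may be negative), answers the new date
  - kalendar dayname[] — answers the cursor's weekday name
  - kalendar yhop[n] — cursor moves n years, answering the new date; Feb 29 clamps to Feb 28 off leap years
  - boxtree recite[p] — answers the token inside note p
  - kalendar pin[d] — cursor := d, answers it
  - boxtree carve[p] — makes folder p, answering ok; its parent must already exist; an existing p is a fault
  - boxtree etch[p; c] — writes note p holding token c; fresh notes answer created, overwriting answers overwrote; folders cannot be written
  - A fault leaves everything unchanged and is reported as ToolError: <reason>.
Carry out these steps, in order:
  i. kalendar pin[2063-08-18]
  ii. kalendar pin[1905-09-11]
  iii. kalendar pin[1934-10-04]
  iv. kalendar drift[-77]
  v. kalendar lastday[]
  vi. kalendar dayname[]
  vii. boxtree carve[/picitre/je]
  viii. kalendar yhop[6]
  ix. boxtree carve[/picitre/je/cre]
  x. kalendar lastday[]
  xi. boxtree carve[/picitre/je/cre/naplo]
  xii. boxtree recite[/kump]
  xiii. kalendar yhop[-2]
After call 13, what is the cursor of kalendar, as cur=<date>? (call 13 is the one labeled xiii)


! kalendar pin(d=2063-08-18) : 2063-08-18
! kalendar pin(d=1905-09-11) : 1905-09-11
! kalendar pin(d=1934-10-04) : 1934-10-04
! kalendar drift(n=-77) : 1934-07-19
! kalendar lastday() : 1934-07-31
! kalendar dayname() : Tuesday
! boxtree carve(p=/picitre/je) : ok
! kalendar yhop(n=6) : 1940-07-31
! boxtree carve(p=/picitre/je/cre) : ok
! kalendar lastday() : 1940-07-31
! boxtree carve(p=/picitre/je/cre/naplo) : ok
! boxtree recite(p=/kump) : docruni
! kalendar yhop(n=-2) : 1938-07-31

Answer: cur=1938-07-31


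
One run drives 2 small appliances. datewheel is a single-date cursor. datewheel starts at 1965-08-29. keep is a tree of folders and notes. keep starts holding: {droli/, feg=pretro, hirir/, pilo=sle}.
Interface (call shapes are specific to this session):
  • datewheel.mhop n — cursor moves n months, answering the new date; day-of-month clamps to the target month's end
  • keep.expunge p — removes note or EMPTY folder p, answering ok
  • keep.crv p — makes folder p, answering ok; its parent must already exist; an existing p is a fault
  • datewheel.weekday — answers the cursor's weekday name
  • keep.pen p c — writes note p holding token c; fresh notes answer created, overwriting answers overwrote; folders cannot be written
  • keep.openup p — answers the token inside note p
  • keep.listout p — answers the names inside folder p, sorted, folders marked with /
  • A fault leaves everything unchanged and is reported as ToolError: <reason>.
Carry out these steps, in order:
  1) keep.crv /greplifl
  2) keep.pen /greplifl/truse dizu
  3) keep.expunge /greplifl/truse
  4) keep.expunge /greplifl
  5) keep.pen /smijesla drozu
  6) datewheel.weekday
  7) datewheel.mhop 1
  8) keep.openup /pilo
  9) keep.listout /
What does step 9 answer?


Answer: [droli/, feg, hirir/, pilo, smijesla]

Derivation:
I use keep.crv(p='/greplifl'), which returns ok.
I run keep.pen(p='/greplifl/truse', c='dizu'), — result: created.
I call keep.expunge(p='/greplifl/truse'), — result: ok.
I run keep.expunge(p='/greplifl'), — result: ok.
I call keep.pen(p='/smijesla', c='drozu'), giving created.
Next I call datewheel.weekday(), which returns Sunday.
I invoke datewheel.mhop(n='1'), and observe 1965-09-29.
Now I run keep.openup(p='/pilo'), and get sle.
Calling keep.listout(p='/'), → [droli/, feg, hirir/, pilo, smijesla].


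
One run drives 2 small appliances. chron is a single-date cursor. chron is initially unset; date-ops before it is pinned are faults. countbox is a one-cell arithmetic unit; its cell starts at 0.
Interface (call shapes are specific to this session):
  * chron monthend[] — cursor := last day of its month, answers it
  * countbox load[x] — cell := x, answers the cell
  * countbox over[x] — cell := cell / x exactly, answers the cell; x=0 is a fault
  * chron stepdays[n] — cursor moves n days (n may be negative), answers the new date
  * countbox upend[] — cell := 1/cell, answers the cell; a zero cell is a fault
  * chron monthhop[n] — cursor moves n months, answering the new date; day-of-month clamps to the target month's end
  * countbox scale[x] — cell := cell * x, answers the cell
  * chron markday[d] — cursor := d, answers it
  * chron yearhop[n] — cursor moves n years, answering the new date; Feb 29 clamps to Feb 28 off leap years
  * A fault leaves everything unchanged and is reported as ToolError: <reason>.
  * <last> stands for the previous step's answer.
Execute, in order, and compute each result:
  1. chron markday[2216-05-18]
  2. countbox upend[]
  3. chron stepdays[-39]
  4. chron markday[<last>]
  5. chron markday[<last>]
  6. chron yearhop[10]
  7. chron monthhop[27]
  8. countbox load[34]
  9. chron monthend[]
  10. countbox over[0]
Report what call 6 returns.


Answer: 2226-04-09

Derivation:
→ chron markday(2216-05-18)
← 2216-05-18
→ countbox upend()
← ToolError: reciprocal of zero
→ chron stepdays(-39)
← 2216-04-09
→ chron markday(<last>)
← 2216-04-09
→ chron markday(<last>)
← 2216-04-09
→ chron yearhop(10)
← 2226-04-09
→ chron monthhop(27)
← 2228-07-09
→ countbox load(34)
← 34
→ chron monthend()
← 2228-07-31
→ countbox over(0)
← ToolError: division by zero


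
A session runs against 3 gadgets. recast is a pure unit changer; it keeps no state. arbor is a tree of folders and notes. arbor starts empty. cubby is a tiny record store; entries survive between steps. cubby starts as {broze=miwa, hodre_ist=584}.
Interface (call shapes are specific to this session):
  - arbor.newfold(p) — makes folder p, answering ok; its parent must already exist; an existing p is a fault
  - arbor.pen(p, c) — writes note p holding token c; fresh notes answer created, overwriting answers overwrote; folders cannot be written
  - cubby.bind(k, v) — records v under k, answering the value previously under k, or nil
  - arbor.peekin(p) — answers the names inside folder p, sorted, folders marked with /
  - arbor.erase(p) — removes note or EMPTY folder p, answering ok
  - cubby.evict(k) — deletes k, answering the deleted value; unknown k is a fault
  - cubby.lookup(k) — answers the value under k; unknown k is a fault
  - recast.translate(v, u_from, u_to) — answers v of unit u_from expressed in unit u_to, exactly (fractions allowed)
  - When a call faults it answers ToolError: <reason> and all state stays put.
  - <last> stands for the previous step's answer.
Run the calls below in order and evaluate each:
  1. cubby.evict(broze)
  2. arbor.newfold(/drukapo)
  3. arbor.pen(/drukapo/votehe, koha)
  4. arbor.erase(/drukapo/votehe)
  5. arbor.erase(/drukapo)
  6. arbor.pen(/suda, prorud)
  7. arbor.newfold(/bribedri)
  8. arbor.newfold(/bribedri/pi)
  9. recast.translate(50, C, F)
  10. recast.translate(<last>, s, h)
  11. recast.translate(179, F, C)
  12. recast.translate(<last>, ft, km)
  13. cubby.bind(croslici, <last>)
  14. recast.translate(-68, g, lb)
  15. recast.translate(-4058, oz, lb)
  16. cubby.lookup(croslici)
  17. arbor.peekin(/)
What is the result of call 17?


Answer: [bribedri/, suda]

Derivation:
Calling cubby.evict on k='broze', giving miwa.
I call arbor.newfold on p='/drukapo', and get ok.
Now I run arbor.pen on p='/drukapo/votehe', c='koha', and see created.
Now I run arbor.erase on p='/drukapo/votehe', giving ok.
Next I call arbor.erase on p='/drukapo', — result: ok.
Next I call arbor.pen on p='/suda', c='prorud', and see created.
Invoking arbor.newfold on p='/bribedri', and observe ok.
Using arbor.newfold on p='/bribedri/pi', and see ok.
I call recast.translate on v='50', u_from='C', u_to='F', → 122.
I try recast.translate on v='<last>', u_from='s', u_to='h', → 61/1800.
Then recast.translate on v='179', u_from='F', u_to='C', — result: 245/3.
I try recast.translate on v='<last>', u_from='ft', u_to='km', — result: 6223/250000.
Calling cubby.bind on k='croslici', v='<last>', and get nil.
Invoking recast.translate on v='-68', u_from='g', u_to='lb', → -6800000/45359237.
Then recast.translate on v='-4058', u_from='oz', u_to='lb', which returns -2029/8.
I run cubby.lookup on k='croslici', and observe 6223/250000.
Next I call arbor.peekin on p='/', — result: [bribedri/, suda].
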